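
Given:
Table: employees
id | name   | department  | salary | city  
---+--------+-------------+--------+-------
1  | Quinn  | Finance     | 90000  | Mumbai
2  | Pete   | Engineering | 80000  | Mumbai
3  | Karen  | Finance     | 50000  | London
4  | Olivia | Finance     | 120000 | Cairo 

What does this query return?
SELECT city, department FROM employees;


Projecting columns: city, department

4 rows:
Mumbai, Finance
Mumbai, Engineering
London, Finance
Cairo, Finance


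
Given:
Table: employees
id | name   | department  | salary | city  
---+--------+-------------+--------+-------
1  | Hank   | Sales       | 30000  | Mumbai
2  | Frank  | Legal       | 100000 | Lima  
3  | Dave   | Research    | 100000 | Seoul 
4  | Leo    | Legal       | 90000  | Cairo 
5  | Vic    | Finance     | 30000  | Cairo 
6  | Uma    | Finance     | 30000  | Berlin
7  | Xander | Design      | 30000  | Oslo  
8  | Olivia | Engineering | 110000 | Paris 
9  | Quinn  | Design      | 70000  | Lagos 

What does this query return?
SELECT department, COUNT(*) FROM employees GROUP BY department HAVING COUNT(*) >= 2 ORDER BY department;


Groups with count >= 2:
  Design: 2 -> PASS
  Finance: 2 -> PASS
  Legal: 2 -> PASS
  Engineering: 1 -> filtered out
  Research: 1 -> filtered out
  Sales: 1 -> filtered out


3 groups:
Design, 2
Finance, 2
Legal, 2


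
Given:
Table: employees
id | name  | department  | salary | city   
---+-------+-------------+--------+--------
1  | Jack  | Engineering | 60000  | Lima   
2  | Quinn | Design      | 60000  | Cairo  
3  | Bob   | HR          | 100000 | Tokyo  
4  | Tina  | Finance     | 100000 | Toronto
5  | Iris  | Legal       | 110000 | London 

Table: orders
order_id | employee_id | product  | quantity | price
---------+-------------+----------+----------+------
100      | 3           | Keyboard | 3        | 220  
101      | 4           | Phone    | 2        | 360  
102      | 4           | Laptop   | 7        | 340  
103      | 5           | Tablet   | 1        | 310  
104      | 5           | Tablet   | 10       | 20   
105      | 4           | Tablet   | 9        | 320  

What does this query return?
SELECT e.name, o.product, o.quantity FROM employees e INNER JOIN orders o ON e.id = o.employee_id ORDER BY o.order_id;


Joining employees.id = orders.employee_id:
  employee Bob (id=3) -> order Keyboard
  employee Tina (id=4) -> order Phone
  employee Tina (id=4) -> order Laptop
  employee Iris (id=5) -> order Tablet
  employee Iris (id=5) -> order Tablet
  employee Tina (id=4) -> order Tablet


6 rows:
Bob, Keyboard, 3
Tina, Phone, 2
Tina, Laptop, 7
Iris, Tablet, 1
Iris, Tablet, 10
Tina, Tablet, 9


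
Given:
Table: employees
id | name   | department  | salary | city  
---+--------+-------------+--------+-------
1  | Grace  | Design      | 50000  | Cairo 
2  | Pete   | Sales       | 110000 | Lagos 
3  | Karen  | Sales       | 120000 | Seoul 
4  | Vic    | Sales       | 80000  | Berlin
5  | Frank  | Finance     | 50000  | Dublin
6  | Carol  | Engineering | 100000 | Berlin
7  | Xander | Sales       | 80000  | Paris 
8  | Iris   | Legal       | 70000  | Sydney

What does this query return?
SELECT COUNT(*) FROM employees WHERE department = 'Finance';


Counting rows where department = 'Finance'
  Frank -> MATCH


1


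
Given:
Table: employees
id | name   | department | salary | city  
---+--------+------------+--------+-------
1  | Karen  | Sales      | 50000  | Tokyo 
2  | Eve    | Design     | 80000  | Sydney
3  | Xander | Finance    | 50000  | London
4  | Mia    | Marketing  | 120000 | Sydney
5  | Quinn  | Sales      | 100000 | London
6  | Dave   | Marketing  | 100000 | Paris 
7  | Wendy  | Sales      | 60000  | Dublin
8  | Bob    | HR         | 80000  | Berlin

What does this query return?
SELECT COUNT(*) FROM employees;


COUNT(*) counts all rows

8


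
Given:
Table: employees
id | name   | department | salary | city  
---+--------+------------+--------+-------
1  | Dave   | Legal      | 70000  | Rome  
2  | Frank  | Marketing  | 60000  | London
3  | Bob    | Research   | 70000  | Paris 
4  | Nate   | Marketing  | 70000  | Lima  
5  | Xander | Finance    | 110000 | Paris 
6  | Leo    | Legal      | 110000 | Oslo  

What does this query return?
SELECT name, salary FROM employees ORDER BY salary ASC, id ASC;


Sorting by salary ASC, then id ASC for ties

6 rows:
Frank, 60000
Dave, 70000
Bob, 70000
Nate, 70000
Xander, 110000
Leo, 110000


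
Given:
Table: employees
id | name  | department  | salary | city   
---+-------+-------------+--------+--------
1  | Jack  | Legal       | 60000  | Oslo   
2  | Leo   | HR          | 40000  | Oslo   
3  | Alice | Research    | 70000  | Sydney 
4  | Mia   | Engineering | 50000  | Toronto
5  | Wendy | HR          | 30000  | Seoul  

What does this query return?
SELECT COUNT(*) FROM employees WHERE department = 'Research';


Counting rows where department = 'Research'
  Alice -> MATCH


1


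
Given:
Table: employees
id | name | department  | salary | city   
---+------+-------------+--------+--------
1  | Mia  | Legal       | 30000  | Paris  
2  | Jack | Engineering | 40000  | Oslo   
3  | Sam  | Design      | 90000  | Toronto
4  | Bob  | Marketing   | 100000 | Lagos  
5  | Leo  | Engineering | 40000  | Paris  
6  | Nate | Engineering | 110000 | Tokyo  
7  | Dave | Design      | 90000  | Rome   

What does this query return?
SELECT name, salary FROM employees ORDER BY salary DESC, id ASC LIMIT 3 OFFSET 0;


Sort by salary DESC (id ASC tiebreak), then skip 0 and take 3
Rows 1 through 3

3 rows:
Nate, 110000
Bob, 100000
Sam, 90000


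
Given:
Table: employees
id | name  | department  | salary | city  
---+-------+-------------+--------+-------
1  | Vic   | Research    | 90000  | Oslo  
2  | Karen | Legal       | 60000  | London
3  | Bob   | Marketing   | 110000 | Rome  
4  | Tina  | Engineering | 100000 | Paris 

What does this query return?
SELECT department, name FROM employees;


Projecting columns: department, name

4 rows:
Research, Vic
Legal, Karen
Marketing, Bob
Engineering, Tina


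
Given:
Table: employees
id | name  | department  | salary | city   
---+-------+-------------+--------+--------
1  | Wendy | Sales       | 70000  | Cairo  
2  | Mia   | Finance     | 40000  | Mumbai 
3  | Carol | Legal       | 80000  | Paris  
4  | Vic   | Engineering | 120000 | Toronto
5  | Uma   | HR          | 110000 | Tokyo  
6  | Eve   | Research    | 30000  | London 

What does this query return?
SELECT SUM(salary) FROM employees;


SUM(salary) = 70000 + 40000 + 80000 + 120000 + 110000 + 30000 = 450000

450000


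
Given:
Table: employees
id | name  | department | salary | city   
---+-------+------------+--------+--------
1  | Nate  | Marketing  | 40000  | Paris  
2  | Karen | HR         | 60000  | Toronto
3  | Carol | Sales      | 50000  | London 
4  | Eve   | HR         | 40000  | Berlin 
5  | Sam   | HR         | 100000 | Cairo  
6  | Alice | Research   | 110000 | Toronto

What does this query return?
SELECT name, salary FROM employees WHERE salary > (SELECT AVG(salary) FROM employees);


Subquery: AVG(salary) = 66666.67
Filtering: salary > 66666.67
  Sam (100000) -> MATCH
  Alice (110000) -> MATCH


2 rows:
Sam, 100000
Alice, 110000


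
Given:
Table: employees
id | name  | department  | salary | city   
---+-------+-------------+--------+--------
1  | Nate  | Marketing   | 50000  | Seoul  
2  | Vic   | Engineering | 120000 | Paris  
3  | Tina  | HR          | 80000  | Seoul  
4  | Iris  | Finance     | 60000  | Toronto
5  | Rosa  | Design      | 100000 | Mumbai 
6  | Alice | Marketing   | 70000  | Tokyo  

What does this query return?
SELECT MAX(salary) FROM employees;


Salaries: 50000, 120000, 80000, 60000, 100000, 70000
MAX = 120000

120000


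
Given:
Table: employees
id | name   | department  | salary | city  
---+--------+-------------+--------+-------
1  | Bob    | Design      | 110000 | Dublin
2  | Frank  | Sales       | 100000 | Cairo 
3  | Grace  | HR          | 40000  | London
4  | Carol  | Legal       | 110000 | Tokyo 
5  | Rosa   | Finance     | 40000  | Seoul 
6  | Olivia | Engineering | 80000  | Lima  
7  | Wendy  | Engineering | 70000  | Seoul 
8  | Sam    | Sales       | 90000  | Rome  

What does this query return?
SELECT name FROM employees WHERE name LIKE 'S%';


LIKE 'S%' matches names starting with 'S'
Matching: 1

1 rows:
Sam


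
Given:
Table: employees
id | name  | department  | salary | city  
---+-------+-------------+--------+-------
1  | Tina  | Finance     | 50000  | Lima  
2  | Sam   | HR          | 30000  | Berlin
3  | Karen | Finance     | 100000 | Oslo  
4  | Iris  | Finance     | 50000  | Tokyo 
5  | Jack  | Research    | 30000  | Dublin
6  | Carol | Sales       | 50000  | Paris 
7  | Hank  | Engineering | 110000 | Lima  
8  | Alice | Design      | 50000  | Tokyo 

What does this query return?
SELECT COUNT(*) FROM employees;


COUNT(*) counts all rows

8


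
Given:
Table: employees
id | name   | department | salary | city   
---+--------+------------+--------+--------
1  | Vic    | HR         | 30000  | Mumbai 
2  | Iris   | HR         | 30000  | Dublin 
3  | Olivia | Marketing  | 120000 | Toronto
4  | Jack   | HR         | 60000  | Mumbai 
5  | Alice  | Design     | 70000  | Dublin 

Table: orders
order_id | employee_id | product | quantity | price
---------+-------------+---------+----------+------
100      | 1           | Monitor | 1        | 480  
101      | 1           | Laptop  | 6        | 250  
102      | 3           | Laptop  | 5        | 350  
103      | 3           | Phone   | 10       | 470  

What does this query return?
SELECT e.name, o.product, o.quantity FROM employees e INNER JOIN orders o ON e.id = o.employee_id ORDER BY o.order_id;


Joining employees.id = orders.employee_id:
  employee Vic (id=1) -> order Monitor
  employee Vic (id=1) -> order Laptop
  employee Olivia (id=3) -> order Laptop
  employee Olivia (id=3) -> order Phone


4 rows:
Vic, Monitor, 1
Vic, Laptop, 6
Olivia, Laptop, 5
Olivia, Phone, 10


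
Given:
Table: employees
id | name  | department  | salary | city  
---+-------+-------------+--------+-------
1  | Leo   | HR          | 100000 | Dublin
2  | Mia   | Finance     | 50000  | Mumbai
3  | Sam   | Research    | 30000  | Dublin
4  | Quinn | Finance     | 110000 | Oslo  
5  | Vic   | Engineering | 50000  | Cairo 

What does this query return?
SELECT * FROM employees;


SELECT * returns all 5 rows with all columns

5 rows:
1, Leo, HR, 100000, Dublin
2, Mia, Finance, 50000, Mumbai
3, Sam, Research, 30000, Dublin
4, Quinn, Finance, 110000, Oslo
5, Vic, Engineering, 50000, Cairo


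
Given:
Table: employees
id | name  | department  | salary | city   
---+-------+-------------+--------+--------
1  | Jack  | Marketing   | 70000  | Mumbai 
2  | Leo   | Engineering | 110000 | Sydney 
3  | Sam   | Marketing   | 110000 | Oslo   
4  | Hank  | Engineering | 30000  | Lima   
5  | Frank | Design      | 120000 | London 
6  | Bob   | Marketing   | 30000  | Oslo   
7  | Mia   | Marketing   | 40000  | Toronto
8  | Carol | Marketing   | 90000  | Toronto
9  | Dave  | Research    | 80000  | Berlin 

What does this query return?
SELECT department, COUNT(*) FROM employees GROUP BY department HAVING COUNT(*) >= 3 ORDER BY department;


Groups with count >= 3:
  Marketing: 5 -> PASS
  Design: 1 -> filtered out
  Engineering: 2 -> filtered out
  Research: 1 -> filtered out


1 groups:
Marketing, 5


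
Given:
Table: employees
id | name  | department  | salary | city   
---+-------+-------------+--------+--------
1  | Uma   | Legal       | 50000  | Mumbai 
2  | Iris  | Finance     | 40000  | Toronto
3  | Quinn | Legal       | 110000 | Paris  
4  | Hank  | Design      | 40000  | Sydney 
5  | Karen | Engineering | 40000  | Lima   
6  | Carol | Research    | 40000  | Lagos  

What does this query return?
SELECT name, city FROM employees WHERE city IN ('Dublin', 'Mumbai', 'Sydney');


Filtering: city IN ('Dublin', 'Mumbai', 'Sydney')
Matching: 2 rows

2 rows:
Uma, Mumbai
Hank, Sydney


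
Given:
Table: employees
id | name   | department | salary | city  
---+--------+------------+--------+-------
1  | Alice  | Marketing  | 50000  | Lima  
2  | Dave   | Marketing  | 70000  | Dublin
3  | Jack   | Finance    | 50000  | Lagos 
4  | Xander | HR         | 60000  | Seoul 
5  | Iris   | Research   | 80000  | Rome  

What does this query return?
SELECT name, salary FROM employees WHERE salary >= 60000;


Filtering: salary >= 60000
Matching: 3 rows

3 rows:
Dave, 70000
Xander, 60000
Iris, 80000


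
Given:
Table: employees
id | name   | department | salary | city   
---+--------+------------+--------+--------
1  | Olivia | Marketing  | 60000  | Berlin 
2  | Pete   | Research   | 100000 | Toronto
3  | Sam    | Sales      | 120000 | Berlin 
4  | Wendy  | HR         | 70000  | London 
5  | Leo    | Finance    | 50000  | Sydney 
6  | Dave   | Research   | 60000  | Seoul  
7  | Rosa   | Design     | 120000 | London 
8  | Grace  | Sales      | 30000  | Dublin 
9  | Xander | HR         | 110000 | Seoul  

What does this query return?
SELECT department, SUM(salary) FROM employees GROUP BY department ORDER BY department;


Summing salary within each department:
  Design: 120000 = 120000
  Finance: 50000 = 50000
  HR: 70000 + 110000 = 180000
  Marketing: 60000 = 60000
  Research: 100000 + 60000 = 160000
  Sales: 120000 + 30000 = 150000


6 groups:
Design, 120000
Finance, 50000
HR, 180000
Marketing, 60000
Research, 160000
Sales, 150000


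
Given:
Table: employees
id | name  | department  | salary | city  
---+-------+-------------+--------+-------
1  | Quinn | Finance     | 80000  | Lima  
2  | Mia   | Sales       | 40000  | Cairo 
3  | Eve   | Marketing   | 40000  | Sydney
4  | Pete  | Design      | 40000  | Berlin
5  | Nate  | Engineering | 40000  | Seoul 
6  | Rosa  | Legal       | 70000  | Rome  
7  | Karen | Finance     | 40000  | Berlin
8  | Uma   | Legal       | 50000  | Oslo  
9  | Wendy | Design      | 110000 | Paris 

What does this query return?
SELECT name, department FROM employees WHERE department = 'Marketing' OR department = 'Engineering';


Filtering: department = 'Marketing' OR 'Engineering'
Matching: 2 rows

2 rows:
Eve, Marketing
Nate, Engineering


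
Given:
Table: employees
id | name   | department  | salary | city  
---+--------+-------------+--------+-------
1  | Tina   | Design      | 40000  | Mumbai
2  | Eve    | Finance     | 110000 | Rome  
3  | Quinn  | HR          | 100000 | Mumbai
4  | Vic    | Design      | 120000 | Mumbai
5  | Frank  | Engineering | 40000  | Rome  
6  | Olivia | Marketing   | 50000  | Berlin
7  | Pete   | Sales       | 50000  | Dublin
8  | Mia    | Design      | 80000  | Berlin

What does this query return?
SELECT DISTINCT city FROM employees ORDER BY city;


All 'city' values (row order): Mumbai, Rome, Mumbai, Mumbai, Rome, Berlin, Dublin, Berlin
Removing duplicates leaves 4 unique value(s).

4 values:
Berlin
Dublin
Mumbai
Rome


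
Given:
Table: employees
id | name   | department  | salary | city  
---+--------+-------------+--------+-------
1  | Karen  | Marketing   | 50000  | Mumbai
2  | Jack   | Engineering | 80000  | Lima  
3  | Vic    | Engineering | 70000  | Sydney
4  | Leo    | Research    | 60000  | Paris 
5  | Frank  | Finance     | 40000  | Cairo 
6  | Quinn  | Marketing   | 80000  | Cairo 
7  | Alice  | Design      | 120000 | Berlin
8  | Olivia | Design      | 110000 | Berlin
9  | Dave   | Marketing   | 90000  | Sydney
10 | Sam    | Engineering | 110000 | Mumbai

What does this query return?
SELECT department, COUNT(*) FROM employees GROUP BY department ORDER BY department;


Assigning each row to its department group:
  Karen -> Marketing
  Jack -> Engineering
  Vic -> Engineering
  Leo -> Research
  Frank -> Finance
  Quinn -> Marketing
  Alice -> Design
  Olivia -> Design
  Dave -> Marketing
  Sam -> Engineering


5 groups:
Design, 2
Engineering, 3
Finance, 1
Marketing, 3
Research, 1


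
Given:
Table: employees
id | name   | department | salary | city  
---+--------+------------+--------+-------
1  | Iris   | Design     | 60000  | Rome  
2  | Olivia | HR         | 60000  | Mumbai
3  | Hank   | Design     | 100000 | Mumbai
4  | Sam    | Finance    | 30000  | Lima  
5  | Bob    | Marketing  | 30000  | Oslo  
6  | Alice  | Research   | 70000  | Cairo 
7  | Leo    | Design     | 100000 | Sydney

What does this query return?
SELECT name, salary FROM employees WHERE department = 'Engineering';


Filtering: department = 'Engineering'
Matching rows: 0

Empty result set (0 rows)


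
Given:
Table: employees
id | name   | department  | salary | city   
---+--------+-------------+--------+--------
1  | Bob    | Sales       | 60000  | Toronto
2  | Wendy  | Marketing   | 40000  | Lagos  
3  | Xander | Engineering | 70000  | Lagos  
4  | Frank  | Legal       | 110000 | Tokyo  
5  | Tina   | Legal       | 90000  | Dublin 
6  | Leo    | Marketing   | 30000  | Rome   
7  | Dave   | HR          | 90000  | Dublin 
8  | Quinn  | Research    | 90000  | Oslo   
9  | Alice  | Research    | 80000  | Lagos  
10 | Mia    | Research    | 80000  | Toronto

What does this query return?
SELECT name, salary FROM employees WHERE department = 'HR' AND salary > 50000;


Filtering: department = 'HR' AND salary > 50000
Matching: 1 rows

1 rows:
Dave, 90000


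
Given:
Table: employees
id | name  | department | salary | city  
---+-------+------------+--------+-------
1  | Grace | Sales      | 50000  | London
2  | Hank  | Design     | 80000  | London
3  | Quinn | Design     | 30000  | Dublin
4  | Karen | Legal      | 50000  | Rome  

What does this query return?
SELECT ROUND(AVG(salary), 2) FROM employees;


SUM(salary) = 210000
COUNT = 4
ROUND(AVG, 2) = ROUND(210000 / 4, 2) = 52500.0

52500.0


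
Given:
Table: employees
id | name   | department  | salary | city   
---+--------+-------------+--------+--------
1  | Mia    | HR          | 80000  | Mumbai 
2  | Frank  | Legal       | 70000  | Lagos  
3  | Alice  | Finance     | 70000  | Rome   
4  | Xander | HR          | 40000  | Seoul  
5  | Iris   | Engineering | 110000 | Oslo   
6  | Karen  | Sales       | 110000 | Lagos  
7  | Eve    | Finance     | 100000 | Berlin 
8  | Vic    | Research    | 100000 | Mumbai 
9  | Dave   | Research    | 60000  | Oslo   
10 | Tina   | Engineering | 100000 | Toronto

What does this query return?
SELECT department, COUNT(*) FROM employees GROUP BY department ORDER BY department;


Assigning each row to its department group:
  Mia -> HR
  Frank -> Legal
  Alice -> Finance
  Xander -> HR
  Iris -> Engineering
  Karen -> Sales
  Eve -> Finance
  Vic -> Research
  Dave -> Research
  Tina -> Engineering


6 groups:
Engineering, 2
Finance, 2
HR, 2
Legal, 1
Research, 2
Sales, 1


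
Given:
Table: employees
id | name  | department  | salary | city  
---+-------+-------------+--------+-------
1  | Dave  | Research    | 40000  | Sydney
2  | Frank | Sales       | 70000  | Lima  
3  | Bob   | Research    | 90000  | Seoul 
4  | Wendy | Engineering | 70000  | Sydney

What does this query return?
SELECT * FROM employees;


SELECT * returns all 4 rows with all columns

4 rows:
1, Dave, Research, 40000, Sydney
2, Frank, Sales, 70000, Lima
3, Bob, Research, 90000, Seoul
4, Wendy, Engineering, 70000, Sydney


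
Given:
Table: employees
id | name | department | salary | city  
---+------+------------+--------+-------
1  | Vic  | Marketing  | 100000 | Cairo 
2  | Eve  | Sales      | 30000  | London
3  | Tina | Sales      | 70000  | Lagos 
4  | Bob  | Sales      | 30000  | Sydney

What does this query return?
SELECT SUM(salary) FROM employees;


SUM(salary) = 100000 + 30000 + 70000 + 30000 = 230000

230000


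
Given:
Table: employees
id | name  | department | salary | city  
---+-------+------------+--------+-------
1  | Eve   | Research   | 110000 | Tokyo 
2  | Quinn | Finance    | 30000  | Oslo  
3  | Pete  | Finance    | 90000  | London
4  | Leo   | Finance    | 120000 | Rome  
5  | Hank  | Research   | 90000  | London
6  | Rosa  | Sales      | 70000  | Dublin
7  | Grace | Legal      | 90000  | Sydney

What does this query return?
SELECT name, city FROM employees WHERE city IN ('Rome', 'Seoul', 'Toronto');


Filtering: city IN ('Rome', 'Seoul', 'Toronto')
Matching: 1 rows

1 rows:
Leo, Rome


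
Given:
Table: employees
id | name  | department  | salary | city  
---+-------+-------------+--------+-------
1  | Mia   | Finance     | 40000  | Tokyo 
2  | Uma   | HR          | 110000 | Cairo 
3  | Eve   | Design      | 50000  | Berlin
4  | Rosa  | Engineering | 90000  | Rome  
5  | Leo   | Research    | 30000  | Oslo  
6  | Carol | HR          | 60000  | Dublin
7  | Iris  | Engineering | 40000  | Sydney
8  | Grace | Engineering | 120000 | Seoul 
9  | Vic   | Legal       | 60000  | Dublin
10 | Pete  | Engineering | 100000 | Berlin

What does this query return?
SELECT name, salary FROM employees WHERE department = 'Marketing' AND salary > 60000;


Filtering: department = 'Marketing' AND salary > 60000
Matching: 0 rows

Empty result set (0 rows)


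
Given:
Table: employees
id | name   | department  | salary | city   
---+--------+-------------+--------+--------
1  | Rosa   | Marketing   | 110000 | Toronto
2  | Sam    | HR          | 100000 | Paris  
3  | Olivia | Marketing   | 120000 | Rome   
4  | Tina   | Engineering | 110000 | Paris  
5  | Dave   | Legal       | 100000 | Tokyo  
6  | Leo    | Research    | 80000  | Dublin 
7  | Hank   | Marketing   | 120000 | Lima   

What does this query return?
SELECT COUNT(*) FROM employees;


COUNT(*) counts all rows

7


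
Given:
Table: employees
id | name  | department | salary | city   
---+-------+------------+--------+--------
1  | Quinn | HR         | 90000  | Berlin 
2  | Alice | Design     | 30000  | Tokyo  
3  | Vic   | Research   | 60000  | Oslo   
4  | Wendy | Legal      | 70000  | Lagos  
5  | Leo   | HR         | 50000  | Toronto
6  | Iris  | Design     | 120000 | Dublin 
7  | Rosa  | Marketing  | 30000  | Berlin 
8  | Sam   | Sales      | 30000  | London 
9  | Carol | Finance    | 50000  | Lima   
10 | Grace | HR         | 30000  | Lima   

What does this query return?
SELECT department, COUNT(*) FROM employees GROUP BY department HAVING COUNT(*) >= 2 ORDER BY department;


Groups with count >= 2:
  Design: 2 -> PASS
  HR: 3 -> PASS
  Finance: 1 -> filtered out
  Legal: 1 -> filtered out
  Marketing: 1 -> filtered out
  Research: 1 -> filtered out
  Sales: 1 -> filtered out


2 groups:
Design, 2
HR, 3


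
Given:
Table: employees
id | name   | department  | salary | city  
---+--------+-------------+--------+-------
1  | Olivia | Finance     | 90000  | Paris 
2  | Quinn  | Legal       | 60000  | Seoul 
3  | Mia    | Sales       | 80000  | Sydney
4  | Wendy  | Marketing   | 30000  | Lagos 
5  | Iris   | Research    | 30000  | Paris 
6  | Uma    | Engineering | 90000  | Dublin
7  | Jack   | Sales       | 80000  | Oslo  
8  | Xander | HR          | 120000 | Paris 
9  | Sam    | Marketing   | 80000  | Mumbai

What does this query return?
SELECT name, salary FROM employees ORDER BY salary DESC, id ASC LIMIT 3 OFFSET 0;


Sort by salary DESC (id ASC tiebreak), then skip 0 and take 3
Rows 1 through 3

3 rows:
Xander, 120000
Olivia, 90000
Uma, 90000


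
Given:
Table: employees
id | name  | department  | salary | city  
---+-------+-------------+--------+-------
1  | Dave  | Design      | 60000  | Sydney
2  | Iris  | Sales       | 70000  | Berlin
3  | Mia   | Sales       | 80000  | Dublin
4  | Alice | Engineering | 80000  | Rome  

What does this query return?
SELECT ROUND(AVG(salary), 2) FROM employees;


SUM(salary) = 290000
COUNT = 4
ROUND(AVG, 2) = ROUND(290000 / 4, 2) = 72500.0

72500.0


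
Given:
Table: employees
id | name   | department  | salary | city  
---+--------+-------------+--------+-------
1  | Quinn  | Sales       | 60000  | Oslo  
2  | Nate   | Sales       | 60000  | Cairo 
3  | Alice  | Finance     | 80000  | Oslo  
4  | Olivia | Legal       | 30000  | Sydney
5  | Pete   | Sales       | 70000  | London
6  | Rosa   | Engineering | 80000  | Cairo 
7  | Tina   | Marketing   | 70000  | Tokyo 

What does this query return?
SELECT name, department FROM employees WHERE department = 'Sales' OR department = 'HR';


Filtering: department = 'Sales' OR 'HR'
Matching: 3 rows

3 rows:
Quinn, Sales
Nate, Sales
Pete, Sales


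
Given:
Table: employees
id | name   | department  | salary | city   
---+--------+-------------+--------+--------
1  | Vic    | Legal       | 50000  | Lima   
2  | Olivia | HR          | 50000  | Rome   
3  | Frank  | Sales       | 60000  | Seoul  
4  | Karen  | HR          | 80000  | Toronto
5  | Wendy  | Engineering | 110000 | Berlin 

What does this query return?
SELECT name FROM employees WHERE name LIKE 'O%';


LIKE 'O%' matches names starting with 'O'
Matching: 1

1 rows:
Olivia


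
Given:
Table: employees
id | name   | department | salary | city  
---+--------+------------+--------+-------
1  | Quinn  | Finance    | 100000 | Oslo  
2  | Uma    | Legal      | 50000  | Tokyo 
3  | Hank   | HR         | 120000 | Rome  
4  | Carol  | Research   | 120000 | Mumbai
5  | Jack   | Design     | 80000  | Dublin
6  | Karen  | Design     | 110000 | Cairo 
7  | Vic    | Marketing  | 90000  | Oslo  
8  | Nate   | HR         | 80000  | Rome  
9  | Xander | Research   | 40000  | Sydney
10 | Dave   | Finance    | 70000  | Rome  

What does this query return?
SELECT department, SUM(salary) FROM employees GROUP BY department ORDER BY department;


Summing salary within each department:
  Design: 80000 + 110000 = 190000
  Finance: 100000 + 70000 = 170000
  HR: 120000 + 80000 = 200000
  Legal: 50000 = 50000
  Marketing: 90000 = 90000
  Research: 120000 + 40000 = 160000


6 groups:
Design, 190000
Finance, 170000
HR, 200000
Legal, 50000
Marketing, 90000
Research, 160000


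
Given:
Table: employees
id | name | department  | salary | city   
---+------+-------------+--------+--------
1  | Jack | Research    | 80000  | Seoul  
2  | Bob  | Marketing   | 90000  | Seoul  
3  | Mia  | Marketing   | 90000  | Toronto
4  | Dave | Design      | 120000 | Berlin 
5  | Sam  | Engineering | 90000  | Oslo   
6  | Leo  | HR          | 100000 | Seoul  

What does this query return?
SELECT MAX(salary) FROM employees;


Salaries: 80000, 90000, 90000, 120000, 90000, 100000
MAX = 120000

120000


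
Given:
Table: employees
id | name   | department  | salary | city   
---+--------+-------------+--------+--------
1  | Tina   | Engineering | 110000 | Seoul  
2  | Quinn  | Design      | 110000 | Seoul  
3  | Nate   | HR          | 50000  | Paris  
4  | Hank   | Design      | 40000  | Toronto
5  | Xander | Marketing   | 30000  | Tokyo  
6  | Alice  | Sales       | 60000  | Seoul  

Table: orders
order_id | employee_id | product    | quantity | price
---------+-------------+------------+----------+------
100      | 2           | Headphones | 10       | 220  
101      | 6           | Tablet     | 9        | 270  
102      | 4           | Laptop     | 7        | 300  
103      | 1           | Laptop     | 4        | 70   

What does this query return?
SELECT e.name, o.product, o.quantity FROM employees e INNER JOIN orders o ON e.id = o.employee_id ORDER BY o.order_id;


Joining employees.id = orders.employee_id:
  employee Quinn (id=2) -> order Headphones
  employee Alice (id=6) -> order Tablet
  employee Hank (id=4) -> order Laptop
  employee Tina (id=1) -> order Laptop


4 rows:
Quinn, Headphones, 10
Alice, Tablet, 9
Hank, Laptop, 7
Tina, Laptop, 4


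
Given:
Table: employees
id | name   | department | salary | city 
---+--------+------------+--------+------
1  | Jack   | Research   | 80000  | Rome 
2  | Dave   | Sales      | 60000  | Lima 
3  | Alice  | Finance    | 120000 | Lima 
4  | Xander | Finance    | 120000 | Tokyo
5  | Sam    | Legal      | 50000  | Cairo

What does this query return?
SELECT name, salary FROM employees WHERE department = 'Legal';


Filtering: department = 'Legal'
Matching rows: 1

1 rows:
Sam, 50000


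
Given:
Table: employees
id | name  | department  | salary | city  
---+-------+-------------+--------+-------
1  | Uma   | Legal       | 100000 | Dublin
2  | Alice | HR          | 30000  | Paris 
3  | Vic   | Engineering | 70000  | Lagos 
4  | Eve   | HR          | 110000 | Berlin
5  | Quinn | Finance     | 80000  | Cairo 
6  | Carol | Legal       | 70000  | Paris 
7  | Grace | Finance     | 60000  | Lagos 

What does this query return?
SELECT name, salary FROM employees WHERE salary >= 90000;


Filtering: salary >= 90000
Matching: 2 rows

2 rows:
Uma, 100000
Eve, 110000


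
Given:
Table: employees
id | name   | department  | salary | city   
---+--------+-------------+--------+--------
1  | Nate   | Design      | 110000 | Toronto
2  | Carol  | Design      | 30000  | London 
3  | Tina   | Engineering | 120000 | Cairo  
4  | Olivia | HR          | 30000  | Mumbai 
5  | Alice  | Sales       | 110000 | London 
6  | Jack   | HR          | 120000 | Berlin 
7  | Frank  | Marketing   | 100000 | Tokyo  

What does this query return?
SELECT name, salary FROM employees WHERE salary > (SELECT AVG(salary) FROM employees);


Subquery: AVG(salary) = 88571.43
Filtering: salary > 88571.43
  Nate (110000) -> MATCH
  Tina (120000) -> MATCH
  Alice (110000) -> MATCH
  Jack (120000) -> MATCH
  Frank (100000) -> MATCH


5 rows:
Nate, 110000
Tina, 120000
Alice, 110000
Jack, 120000
Frank, 100000


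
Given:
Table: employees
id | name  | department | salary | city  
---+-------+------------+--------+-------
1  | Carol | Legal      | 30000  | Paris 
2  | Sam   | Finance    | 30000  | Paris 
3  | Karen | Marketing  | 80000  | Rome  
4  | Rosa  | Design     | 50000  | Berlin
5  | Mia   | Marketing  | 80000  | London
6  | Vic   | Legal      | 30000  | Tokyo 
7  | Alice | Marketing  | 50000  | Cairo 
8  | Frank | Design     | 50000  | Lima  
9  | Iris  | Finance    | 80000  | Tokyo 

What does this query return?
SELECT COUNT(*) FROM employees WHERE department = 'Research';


Counting rows where department = 'Research'


0


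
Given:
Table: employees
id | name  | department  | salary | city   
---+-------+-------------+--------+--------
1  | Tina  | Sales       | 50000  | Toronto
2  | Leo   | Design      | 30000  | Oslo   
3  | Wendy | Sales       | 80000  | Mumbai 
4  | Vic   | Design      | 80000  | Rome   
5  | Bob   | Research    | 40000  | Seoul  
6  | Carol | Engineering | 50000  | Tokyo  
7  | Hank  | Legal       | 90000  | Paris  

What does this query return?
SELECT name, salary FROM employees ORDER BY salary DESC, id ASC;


Sorting by salary DESC, then id ASC for ties

7 rows:
Hank, 90000
Wendy, 80000
Vic, 80000
Tina, 50000
Carol, 50000
Bob, 40000
Leo, 30000


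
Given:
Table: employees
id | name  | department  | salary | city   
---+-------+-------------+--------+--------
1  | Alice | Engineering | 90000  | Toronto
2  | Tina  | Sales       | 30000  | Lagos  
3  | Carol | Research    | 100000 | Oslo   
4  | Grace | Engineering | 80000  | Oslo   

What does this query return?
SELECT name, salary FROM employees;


Projecting columns: name, salary

4 rows:
Alice, 90000
Tina, 30000
Carol, 100000
Grace, 80000


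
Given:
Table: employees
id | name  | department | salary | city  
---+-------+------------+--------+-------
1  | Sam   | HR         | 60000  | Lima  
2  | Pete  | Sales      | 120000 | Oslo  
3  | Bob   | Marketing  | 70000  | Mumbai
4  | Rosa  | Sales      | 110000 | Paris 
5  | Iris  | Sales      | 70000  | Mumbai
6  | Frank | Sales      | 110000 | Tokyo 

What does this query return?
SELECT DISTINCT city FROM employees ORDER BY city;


All 'city' values (row order): Lima, Oslo, Mumbai, Paris, Mumbai, Tokyo
Removing duplicates leaves 5 unique value(s).

5 values:
Lima
Mumbai
Oslo
Paris
Tokyo


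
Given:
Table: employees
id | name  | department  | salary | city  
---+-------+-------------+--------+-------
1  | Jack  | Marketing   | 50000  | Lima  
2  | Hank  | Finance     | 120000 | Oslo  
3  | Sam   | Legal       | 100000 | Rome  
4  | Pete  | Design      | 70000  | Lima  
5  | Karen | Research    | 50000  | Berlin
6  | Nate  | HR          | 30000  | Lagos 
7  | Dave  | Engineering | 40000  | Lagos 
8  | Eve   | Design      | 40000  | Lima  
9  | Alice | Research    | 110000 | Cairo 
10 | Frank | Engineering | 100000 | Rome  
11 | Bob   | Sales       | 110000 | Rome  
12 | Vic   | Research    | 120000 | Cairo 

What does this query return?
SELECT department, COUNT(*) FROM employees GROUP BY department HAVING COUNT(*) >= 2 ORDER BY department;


Groups with count >= 2:
  Design: 2 -> PASS
  Engineering: 2 -> PASS
  Research: 3 -> PASS
  Finance: 1 -> filtered out
  HR: 1 -> filtered out
  Legal: 1 -> filtered out
  Marketing: 1 -> filtered out
  Sales: 1 -> filtered out


3 groups:
Design, 2
Engineering, 2
Research, 3


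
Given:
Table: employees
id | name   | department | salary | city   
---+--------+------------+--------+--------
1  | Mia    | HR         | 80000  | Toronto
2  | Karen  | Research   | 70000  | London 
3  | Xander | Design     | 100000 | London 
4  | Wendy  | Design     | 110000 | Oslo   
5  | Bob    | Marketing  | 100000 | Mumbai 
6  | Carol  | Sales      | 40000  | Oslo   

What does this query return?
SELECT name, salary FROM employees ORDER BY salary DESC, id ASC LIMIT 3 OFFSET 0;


Sort by salary DESC (id ASC tiebreak), then skip 0 and take 3
Rows 1 through 3

3 rows:
Wendy, 110000
Xander, 100000
Bob, 100000


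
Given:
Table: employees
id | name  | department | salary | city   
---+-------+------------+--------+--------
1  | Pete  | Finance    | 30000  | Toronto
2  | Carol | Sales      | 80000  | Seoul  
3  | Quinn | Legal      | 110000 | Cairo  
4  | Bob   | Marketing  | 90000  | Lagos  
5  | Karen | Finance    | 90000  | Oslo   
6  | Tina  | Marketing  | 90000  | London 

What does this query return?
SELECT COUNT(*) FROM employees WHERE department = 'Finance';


Counting rows where department = 'Finance'
  Pete -> MATCH
  Karen -> MATCH


2


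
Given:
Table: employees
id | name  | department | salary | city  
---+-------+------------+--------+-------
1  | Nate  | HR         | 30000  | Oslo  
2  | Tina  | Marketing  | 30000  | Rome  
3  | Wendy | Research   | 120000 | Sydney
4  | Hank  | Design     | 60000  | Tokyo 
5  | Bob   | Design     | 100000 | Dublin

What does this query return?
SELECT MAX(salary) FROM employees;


Salaries: 30000, 30000, 120000, 60000, 100000
MAX = 120000

120000


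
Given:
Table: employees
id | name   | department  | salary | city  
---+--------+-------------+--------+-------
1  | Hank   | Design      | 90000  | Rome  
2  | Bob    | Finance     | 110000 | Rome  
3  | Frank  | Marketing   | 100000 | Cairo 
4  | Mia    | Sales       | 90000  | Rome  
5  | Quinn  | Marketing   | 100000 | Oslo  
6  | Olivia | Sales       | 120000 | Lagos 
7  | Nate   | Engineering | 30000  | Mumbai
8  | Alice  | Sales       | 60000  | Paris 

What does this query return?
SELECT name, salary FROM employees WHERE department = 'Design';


Filtering: department = 'Design'
Matching rows: 1

1 rows:
Hank, 90000


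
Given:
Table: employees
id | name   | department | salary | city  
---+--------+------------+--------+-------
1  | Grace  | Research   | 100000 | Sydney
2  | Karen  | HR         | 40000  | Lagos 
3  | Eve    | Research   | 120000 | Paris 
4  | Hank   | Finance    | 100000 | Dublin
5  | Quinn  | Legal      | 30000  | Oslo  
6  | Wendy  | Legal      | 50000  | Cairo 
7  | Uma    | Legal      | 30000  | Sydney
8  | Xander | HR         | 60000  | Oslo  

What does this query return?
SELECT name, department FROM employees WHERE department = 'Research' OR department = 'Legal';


Filtering: department = 'Research' OR 'Legal'
Matching: 5 rows

5 rows:
Grace, Research
Eve, Research
Quinn, Legal
Wendy, Legal
Uma, Legal


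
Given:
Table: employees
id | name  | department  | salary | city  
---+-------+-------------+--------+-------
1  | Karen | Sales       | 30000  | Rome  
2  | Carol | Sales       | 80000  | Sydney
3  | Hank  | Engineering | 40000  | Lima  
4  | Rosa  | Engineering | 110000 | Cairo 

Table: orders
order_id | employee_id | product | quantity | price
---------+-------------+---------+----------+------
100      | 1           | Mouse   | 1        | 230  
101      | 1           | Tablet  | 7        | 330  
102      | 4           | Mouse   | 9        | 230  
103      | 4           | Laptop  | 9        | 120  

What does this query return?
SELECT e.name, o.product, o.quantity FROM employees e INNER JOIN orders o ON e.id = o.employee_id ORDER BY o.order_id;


Joining employees.id = orders.employee_id:
  employee Karen (id=1) -> order Mouse
  employee Karen (id=1) -> order Tablet
  employee Rosa (id=4) -> order Mouse
  employee Rosa (id=4) -> order Laptop


4 rows:
Karen, Mouse, 1
Karen, Tablet, 7
Rosa, Mouse, 9
Rosa, Laptop, 9


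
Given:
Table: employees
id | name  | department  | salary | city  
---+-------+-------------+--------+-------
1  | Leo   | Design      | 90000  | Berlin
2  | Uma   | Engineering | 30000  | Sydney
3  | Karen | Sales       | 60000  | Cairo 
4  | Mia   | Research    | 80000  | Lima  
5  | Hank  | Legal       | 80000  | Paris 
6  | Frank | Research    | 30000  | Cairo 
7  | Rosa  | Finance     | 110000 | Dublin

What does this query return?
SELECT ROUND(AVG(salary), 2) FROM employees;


SUM(salary) = 480000
COUNT = 7
ROUND(AVG, 2) = ROUND(480000 / 7, 2) = 68571.43

68571.43


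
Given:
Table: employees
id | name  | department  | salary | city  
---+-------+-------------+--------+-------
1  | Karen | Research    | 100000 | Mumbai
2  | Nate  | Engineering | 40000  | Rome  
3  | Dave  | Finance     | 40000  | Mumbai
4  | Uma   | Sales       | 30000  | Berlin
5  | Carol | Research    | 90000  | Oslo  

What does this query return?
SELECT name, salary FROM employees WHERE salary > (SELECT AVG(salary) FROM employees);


Subquery: AVG(salary) = 60000.0
Filtering: salary > 60000.0
  Karen (100000) -> MATCH
  Carol (90000) -> MATCH


2 rows:
Karen, 100000
Carol, 90000


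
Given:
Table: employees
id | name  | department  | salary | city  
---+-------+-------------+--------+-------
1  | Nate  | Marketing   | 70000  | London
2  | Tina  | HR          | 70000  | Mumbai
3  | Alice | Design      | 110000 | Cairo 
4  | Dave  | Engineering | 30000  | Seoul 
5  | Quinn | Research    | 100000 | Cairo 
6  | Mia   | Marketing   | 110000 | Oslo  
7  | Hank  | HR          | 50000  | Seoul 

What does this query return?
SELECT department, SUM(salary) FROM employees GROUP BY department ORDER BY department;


Summing salary within each department:
  Design: 110000 = 110000
  Engineering: 30000 = 30000
  HR: 70000 + 50000 = 120000
  Marketing: 70000 + 110000 = 180000
  Research: 100000 = 100000


5 groups:
Design, 110000
Engineering, 30000
HR, 120000
Marketing, 180000
Research, 100000


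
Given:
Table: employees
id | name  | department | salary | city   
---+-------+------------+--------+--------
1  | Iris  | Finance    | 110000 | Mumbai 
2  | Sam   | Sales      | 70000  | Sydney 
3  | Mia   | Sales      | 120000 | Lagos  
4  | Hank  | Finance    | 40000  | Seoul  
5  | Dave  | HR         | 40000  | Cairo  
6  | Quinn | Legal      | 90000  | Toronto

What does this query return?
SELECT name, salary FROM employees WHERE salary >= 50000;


Filtering: salary >= 50000
Matching: 4 rows

4 rows:
Iris, 110000
Sam, 70000
Mia, 120000
Quinn, 90000


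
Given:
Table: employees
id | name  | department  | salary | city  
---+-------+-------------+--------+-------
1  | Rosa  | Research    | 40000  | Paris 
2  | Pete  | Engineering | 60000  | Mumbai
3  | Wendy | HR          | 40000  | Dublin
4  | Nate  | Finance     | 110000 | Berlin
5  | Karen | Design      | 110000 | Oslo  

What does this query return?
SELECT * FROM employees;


SELECT * returns all 5 rows with all columns

5 rows:
1, Rosa, Research, 40000, Paris
2, Pete, Engineering, 60000, Mumbai
3, Wendy, HR, 40000, Dublin
4, Nate, Finance, 110000, Berlin
5, Karen, Design, 110000, Oslo


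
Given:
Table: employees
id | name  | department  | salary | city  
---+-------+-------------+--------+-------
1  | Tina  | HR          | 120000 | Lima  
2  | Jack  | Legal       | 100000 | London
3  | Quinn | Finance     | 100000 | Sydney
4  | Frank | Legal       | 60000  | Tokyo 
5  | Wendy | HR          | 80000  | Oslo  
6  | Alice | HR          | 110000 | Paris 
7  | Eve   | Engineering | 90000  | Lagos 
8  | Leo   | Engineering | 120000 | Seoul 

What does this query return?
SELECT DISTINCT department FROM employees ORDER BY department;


All 'department' values (row order): HR, Legal, Finance, Legal, HR, HR, Engineering, Engineering
Removing duplicates leaves 4 unique value(s).

4 values:
Engineering
Finance
HR
Legal
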